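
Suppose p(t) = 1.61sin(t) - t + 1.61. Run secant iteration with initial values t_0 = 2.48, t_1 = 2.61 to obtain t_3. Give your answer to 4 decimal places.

2.5319

p(2.48) = 0.119143, p(2.61) = -0.183880
t_2 = 2.610000 − (-0.183880)·(2.610000 − 2.480000) / (-0.183880 − 0.119143) = 2.610000 − (-0.023904)/(-0.303023) = 2.531113
p(2.531113) = 0.001835
t_3 = 2.531113 − 0.001835·(2.531113 − 2.610000) / (0.001835 − (-0.183880)) = 2.531113 − (-0.000145)/(0.185715) = 2.531893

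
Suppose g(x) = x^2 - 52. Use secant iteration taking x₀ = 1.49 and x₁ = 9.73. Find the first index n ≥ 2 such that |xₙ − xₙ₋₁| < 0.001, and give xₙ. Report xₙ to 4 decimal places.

n = 6, xₙ = 7.2111

g(1.49) = -49.779900, g(9.73) = 42.672900
x₂ = 9.730000 − 42.672900·(8.240000)/(92.452800) = 5.926711;  |Δ| = 3.803289
g(5.926711) = -16.874094
x₃ = 5.926711 − (-16.874094)·(-3.803289)/(-59.546994) = 7.004466;  |Δ| = 1.077755
g(7.004466) = -2.937457
x₄ = 7.004466 − (-2.937457)·(1.077755)/(13.936637) = 7.231627;  |Δ| = 0.227161
g(7.231627) = 0.296426
x₅ = 7.231627 − 0.296426·(0.227161)/(3.233883) = 7.210805;  |Δ| = 0.020822
g(7.210805) = -0.004296
x₆ = 7.210805 − (-0.004296)·(-0.020822)/(-0.300722) = 7.211102;  |Δ| = 0.000297
|x₆ − x₅| = 0.000297 < 0.001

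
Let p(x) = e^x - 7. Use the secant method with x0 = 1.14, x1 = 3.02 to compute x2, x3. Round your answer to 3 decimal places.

1.559, 1.768

p(1.14) = -3.87323, p(3.02) = 13.49129
x2 = 3.02000 − 13.49129·(3.02000 − 1.14000) / (13.49129 − (-3.87323)) = 3.02000 − (25.36363)/(17.36452) = 1.55934
p(1.55934) = -2.24431
x3 = 1.55934 − (-2.24431)·(1.55934 − 3.02000) / (-2.24431 − 13.49129) = 1.55934 − (3.27817)/(-15.73560) = 1.76767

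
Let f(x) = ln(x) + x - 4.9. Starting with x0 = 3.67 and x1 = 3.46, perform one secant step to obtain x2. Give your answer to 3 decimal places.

3.615

f(3.67) = 0.07019, f(3.46) = -0.19873
x2 = 3.46000 − (-0.19873)·(3.46000 − 3.67000) / (-0.19873 − 0.07019) = 3.46000 − (0.04173)/(-0.26892) = 3.61519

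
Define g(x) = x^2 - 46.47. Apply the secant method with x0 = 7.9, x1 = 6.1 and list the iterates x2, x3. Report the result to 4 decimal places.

6.7614, 6.8200

g(7.9) = 15.940000, g(6.1) = -9.260000
x2 = 6.100000 − (-9.260000)·(6.100000 − 7.900000) / (-9.260000 − 15.940000) = 6.100000 − (16.668000)/(-25.200000) = 6.761429
g(6.761429) = -0.753084
x3 = 6.761429 − (-0.753084)·(6.761429 − 6.100000) / (-0.753084 − (-9.260000)) = 6.761429 − (-0.498111)/(8.506916) = 6.819982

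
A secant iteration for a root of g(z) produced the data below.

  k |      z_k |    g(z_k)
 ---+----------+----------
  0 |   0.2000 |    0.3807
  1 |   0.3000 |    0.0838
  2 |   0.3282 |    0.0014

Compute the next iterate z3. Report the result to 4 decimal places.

0.3287

z3 = 0.3282 − 0.0014·(0.3282 − 0.3000) / (0.0014 − 0.0838)
   = 0.3282 − (0.000039)/(-0.082400) = 0.328679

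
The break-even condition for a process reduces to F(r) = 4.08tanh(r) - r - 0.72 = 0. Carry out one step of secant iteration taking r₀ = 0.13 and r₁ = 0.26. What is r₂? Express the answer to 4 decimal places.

0.2403

F(0.13) = -0.322568, F(0.26) = 0.057526
r₂ = 0.260000 − 0.057526·(0.260000 − 0.130000) / (0.057526 − (-0.322568)) = 0.260000 − (0.007478)/(0.380094) = 0.240325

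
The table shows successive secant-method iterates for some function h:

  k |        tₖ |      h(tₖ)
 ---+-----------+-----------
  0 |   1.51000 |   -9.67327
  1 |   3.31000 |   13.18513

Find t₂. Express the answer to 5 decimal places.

2.27173

t₂ = 3.31000 − 13.18513·(3.31000 − 1.51000) / (13.18513 − (-9.67327))
   = 3.31000 − (23.7332340)/(22.8584000) = 2.2717281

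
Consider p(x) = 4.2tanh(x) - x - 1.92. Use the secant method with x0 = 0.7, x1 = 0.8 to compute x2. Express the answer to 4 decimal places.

0.7542

p(0.7) = -0.081655, p(0.8) = 0.068954
x2 = 0.800000 − 0.068954·(0.800000 − 0.700000) / (0.068954 − (-0.081655)) = 0.800000 − (0.006895)/(0.150610) = 0.754216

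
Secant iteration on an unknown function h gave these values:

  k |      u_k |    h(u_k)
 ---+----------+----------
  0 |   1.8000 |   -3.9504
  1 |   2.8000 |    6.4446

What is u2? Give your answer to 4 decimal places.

2.1800

u2 = 2.8000 − 6.4446·(2.8000 − 1.8000) / (6.4446 − (-3.9504))
   = 2.8000 − (6.444600)/(10.395000) = 2.180029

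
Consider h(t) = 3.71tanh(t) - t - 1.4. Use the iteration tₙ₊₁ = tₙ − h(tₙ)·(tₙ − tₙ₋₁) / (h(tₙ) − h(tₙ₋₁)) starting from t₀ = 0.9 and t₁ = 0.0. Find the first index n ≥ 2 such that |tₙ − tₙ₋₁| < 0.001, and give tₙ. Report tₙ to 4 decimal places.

n = 6, tₙ = 0.6046

h(0.9) = 0.357465, h(0.0) = -1.400000
t₂ = 0.000000 − (-1.400000)·(-0.900000)/(-1.757465) = 0.716942;  |Δ| = 0.716942
h(0.716942) = 0.164750
t₃ = 0.716942 − 0.164750·(0.716942)/(1.564750) = 0.641456;  |Δ| = 0.075486
h(0.641456) = 0.057996
t₄ = 0.641456 − 0.057996·(-0.075486)/(-0.106754) = 0.600447;  |Δ| = 0.041009
h(0.600447) = -0.006814
t₅ = 0.600447 − (-0.006814)·(-0.041009)/(-0.064810) = 0.604758;  |Δ| = 0.004311
h(0.604758) = 0.000225
t₆ = 0.604758 − 0.000225·(0.004311)/(0.007039) = 0.604620;  |Δ| = 0.000138
|t₆ − t₅| = 0.000138 < 0.001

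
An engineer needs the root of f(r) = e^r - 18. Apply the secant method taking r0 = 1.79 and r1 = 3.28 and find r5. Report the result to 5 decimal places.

2.89026

f(1.79) = -12.0105475, f(3.28) = 8.5757727
r2 = 3.2800000 − 8.5757727·(3.2800000 − 1.7900000) / (8.5757727 − (-12.0105475)) = 3.2800000 − (12.7779013)/(20.5863202) = 2.6593013
f(2.6593013) = -3.7136956
r3 = 2.6593013 − (-3.7136956)·(2.6593013 − 3.2800000) / (-3.7136956 − 8.5757727) = 2.6593013 − (2.3050859)/(-12.2894683) = 2.8468673
f(2.8468673) = -0.7662909
r4 = 2.8468673 − (-0.7662909)·(2.8468673 − 2.6593013) / (-0.7662909 − (-3.7136956)) = 2.8468673 − (-0.1437301)/(2.9474048) = 2.8956323
f(2.8956323) = 0.0949385
r5 = 2.8956323 − 0.0949385·(2.8956323 − 2.8468673) / (0.0949385 − (-0.7662909)) = 2.8956323 − (0.0046297)/(0.8612294) = 2.8902566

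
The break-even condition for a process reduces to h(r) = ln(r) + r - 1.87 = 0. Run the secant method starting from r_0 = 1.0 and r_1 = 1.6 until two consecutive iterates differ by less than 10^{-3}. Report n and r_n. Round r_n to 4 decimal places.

n = 4, r_n = 1.4788

h(1.0) = -0.870000, h(1.6) = 0.200004
r_2 = 1.600000 − 0.200004·(0.600000)/(1.070004) = 1.487849;  |Δ| = 0.112151
h(1.487849) = 0.015180
r_3 = 1.487849 − 0.015180·(-0.112151)/(-0.184823) = 1.478637;  |Δ| = 0.009211
h(1.478637) = -0.000241
r_4 = 1.478637 − (-0.000241)·(-0.009211)/(-0.015422) = 1.478782;  |Δ| = 0.000144
|r_4 − r_3| = 0.000144 < 10^{-3}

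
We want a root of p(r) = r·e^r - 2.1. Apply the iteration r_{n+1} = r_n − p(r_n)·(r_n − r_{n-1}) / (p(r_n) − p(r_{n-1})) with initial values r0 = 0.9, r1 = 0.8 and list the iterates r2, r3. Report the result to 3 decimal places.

p(0.9) = 0.11364, p(0.8) = -0.31957
r2 = 0.80000 − (-0.31957)·(0.80000 − 0.90000) / (-0.31957 − 0.11364) = 0.80000 − (0.03196)/(-0.43321) = 0.87377
p(0.87377) = -0.00652
r3 = 0.87377 − (-0.00652)·(0.87377 − 0.80000) / (-0.00652 − (-0.31957)) = 0.87377 − (-0.00048)/(0.31304) = 0.87530

0.874, 0.875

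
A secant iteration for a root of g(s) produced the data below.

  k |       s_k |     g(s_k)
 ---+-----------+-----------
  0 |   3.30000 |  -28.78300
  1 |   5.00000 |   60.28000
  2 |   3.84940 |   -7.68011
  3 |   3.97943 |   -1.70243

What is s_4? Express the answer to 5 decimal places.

s_4 = 3.97943 − (-1.70243)·(3.97943 − 3.84940) / (-1.70243 − (-7.68011))
   = 3.97943 − (-0.2213670)/(5.9776800) = 4.0164623

4.01646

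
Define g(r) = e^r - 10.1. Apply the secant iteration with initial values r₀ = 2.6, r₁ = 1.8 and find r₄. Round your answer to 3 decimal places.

2.312

g(2.6) = 3.36374, g(1.8) = -4.05035
r₂ = 1.80000 − (-4.05035)·(1.80000 − 2.60000) / (-4.05035 − 3.36374) = 1.80000 − (3.24028)/(-7.41409) = 2.23704
g(2.23704) = -0.73440
r₃ = 2.23704 − (-0.73440)·(2.23704 − 1.80000) / (-0.73440 − (-4.05035)) = 2.23704 − (-0.32096)/(3.31596) = 2.33384
g(2.33384) = 0.21746
r₄ = 2.33384 − 0.21746·(2.33384 − 2.23704) / (0.21746 − (-0.73440)) = 2.33384 − (0.02105)/(0.95185) = 2.31172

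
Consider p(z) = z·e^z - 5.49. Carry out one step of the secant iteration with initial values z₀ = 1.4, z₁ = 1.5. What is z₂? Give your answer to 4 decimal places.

1.3821

p(1.4) = 0.187280, p(1.5) = 1.232534
z₂ = 1.500000 − 1.232534·(1.500000 − 1.400000) / (1.232534 − 0.187280) = 1.500000 − (0.123253)/(1.045254) = 1.382083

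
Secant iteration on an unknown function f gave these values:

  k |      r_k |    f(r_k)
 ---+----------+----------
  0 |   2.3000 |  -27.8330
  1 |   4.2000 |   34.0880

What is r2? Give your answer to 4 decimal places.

r2 = 4.2000 − 34.0880·(4.2000 − 2.3000) / (34.0880 − (-27.8330))
   = 4.2000 − (64.767200)/(61.921000) = 3.154035

3.1540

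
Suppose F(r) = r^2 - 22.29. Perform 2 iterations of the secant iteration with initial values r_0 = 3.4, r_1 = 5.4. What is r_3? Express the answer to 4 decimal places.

4.7143

F(3.4) = -10.730000, F(5.4) = 6.870000
r_2 = 5.400000 − 6.870000·(5.400000 − 3.400000) / (6.870000 − (-10.730000)) = 5.400000 − (13.740000)/(17.600000) = 4.619318
F(4.619318) = -0.951900
r_3 = 4.619318 − (-0.951900)·(4.619318 − 5.400000) / (-0.951900 − 6.870000) = 4.619318 − (0.743131)/(-7.821900) = 4.714325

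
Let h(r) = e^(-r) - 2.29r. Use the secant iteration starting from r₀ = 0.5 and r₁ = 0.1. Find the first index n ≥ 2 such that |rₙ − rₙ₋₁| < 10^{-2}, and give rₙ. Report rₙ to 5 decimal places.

n = 3, rₙ = 0.31793

h(0.5) = -0.5384693, h(0.1) = 0.6758374
r₂ = 0.1000000 − 0.6758374·(-0.4000000)/(1.2143068) = 0.3226249;  |Δ| = 0.2226249
h(0.3226249) = -0.0145657
r₃ = 0.3226249 − (-0.0145657)·(0.2226249)/(-0.6904031) = 0.3179281;  |Δ| = 0.0046968
|r₃ − r₂| = 0.0046968 < 10^{-2}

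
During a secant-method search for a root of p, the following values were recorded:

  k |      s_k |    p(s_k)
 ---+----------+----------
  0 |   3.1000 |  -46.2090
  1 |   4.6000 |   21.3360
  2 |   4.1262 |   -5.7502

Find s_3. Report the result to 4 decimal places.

4.2268

s_3 = 4.1262 − (-5.7502)·(4.1262 − 4.6000) / (-5.7502 − 21.3360)
   = 4.1262 − (2.724445)/(-27.086200) = 4.226784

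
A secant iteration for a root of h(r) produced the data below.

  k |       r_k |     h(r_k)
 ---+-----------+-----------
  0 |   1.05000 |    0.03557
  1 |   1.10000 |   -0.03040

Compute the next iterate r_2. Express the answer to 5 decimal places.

r_2 = 1.10000 − (-0.03040)·(1.10000 − 1.05000) / (-0.03040 − 0.03557)
   = 1.10000 − (-0.0015200)/(-0.0659700) = 1.0769592

1.07696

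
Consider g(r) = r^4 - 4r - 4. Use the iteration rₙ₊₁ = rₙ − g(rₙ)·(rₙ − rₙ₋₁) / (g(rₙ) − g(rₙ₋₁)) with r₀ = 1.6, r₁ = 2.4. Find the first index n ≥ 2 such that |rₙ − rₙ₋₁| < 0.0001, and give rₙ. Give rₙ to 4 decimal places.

g(1.6) = -3.846400, g(2.4) = 19.577600
r₂ = 2.400000 − 19.577600·(0.800000)/(23.424000) = 1.731366;  |Δ| = 0.668634
g(1.731366) = -1.939687
r₃ = 1.731366 − (-1.939687)·(-0.668634)/(-21.517287) = 1.791640;  |Δ| = 0.060274
g(1.791640) = -0.862619
r₄ = 1.791640 − (-0.862619)·(0.060274)/(1.077068) = 1.839914;  |Δ| = 0.048273
g(1.839914) = 0.100486
r₅ = 1.839914 − 0.100486·(0.048273)/(0.963105) = 1.834877;  |Δ| = 0.005037
g(1.834877) = -0.004338
r₆ = 1.834877 − (-0.004338)·(-0.005037)/(-0.104825) = 1.835086;  |Δ| = 0.000208
g(1.835086) = -0.000020
r₇ = 1.835086 − (-0.000020)·(0.000208)/(0.004318) = 1.835087;  |Δ| = 0.000001
|r₇ − r₆| = 0.000001 < 0.0001

n = 7, rₙ = 1.8351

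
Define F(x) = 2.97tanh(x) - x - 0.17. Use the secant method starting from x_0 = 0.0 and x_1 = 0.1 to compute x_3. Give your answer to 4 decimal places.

F(0.0) = -0.170000, F(0.1) = 0.026014
x_2 = 0.100000 − 0.026014·(0.100000 − 0.000000) / (0.026014 − (-0.170000)) = 0.100000 − (0.002601)/(0.196014) = 0.086729
F(0.086729) = 0.000211
x_3 = 0.086729 − 0.000211·(0.086729 − 0.100000) / (0.000211 − 0.026014) = 0.086729 − (-0.000003)/(-0.025803) = 0.086620

0.0866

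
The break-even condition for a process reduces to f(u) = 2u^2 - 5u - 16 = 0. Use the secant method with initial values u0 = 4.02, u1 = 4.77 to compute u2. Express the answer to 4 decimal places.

4.3204

f(4.02) = -3.779200, f(4.77) = 5.655800
u2 = 4.770000 − 5.655800·(4.770000 − 4.020000) / (5.655800 − (-3.779200)) = 4.770000 − (4.241850)/(9.435000) = 4.320413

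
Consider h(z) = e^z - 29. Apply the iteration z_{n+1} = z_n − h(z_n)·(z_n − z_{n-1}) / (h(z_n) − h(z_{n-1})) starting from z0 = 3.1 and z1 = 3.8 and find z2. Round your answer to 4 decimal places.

3.3116

h(3.1) = -6.802049, h(3.8) = 15.701184
z2 = 3.800000 − 15.701184·(3.800000 − 3.100000) / (15.701184 − (-6.802049)) = 3.800000 − (10.990829)/(22.503233) = 3.311589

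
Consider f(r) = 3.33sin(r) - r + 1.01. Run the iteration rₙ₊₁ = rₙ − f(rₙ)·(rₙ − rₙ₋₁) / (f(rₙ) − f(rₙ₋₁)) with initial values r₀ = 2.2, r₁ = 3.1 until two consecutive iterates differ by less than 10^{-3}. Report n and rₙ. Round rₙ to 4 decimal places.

n = 5, rₙ = 2.6326

f(2.2) = 1.502293, f(3.1) = -1.951536
r₂ = 3.100000 − (-1.951536)·(0.900000)/(-3.453829) = 2.591468;  |Δ| = 0.508532
f(2.591468) = 0.159434
r₃ = 2.591468 − 0.159434·(-0.508532)/(2.110971) = 2.629876;  |Δ| = 0.038408
f(2.629876) = 0.010742
r₄ = 2.629876 − 0.010742·(0.038408)/(-0.148692) = 2.632650;  |Δ| = 0.002775
f(2.632650) = -0.000095
r₅ = 2.632650 − (-0.000095)·(0.002775)/(-0.010837) = 2.632626;  |Δ| = 0.000024
|r₅ − r₄| = 0.000024 < 10^{-3}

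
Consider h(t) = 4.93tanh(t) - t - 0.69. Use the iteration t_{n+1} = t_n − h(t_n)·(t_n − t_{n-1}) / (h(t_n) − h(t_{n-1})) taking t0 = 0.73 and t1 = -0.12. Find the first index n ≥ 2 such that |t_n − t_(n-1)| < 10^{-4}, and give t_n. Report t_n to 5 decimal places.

n = 5, t_n = 0.17790

h(0.73) = 1.6517122, h(-0.12) = -1.1587766
t2 = -0.1200000 − (-1.1587766)·(-0.8500000)/(-2.8104888) = 0.2304586;  |Δ| = 0.3504586
h(0.2304586) = 0.1960065
t3 = 0.2304586 − 0.1960065·(0.3504586)/(1.3547831) = 0.1797552;  |Δ| = 0.0507035
h(0.1797552) = 0.0070148
t4 = 0.1797552 − 0.0070148·(-0.0507035)/(-0.1889917) = 0.1778732;  |Δ| = 0.0018820
h(0.1778732) = -0.0000908
t5 = 0.1778732 − (-0.0000908)·(-0.0018820)/(-0.0071057) = 0.1778973;  |Δ| = 0.0000241
|t5 − t4| = 0.0000241 < 10^{-4}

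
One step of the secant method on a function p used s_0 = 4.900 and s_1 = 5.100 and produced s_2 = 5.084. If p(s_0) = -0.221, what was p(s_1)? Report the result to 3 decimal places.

0.019

The secant line through (4.900, -0.221) and (5.100, p(s_1)) crosses zero at s_2 = 5.084.
So (4.900, -0.221), (5.100, p(s_1)), (5.084, 0) are collinear:
p(s_1) = -0.221 · (5.100 − 5.084) / (4.900 − 5.084) = -0.221 · (0.01600)/(-0.18400) = 0.01922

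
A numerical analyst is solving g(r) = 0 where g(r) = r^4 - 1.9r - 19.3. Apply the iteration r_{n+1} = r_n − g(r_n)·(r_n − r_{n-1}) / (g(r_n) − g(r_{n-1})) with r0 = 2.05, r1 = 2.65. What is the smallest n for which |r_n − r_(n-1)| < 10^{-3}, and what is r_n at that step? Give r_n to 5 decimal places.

g(2.05) = -5.5339938, g(2.65) = 24.9805062
r2 = 2.6500000 − 24.9805062·(0.6000000)/(30.5145000) = 2.1588137;  |Δ| = 0.4911863
g(2.1588137) = -1.6817032
r3 = 2.1588137 − (-1.6817032)·(-0.4911863)/(-26.6622095) = 2.1897950;  |Δ| = 0.0309813
g(2.1897950) = -0.4666467
r4 = 2.1897950 − (-0.4666467)·(0.0309813)/(1.2150565) = 2.2016935;  |Δ| = 0.0118985
g(2.2016935) = 0.0145943
r5 = 2.2016935 − 0.0145943·(0.0118985)/(0.4812409) = 2.2013326;  |Δ| = 0.0003608
|r5 − r4| = 0.0003608 < 10^{-3}

n = 5, r_n = 2.20133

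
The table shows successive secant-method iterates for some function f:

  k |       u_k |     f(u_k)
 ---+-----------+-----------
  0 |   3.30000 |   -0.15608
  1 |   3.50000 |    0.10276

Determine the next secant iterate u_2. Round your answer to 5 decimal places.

3.42060

u_2 = 3.50000 − 0.10276·(3.50000 − 3.30000) / (0.10276 − (-0.15608))
   = 3.50000 − (0.0205520)/(0.2588400) = 3.4205996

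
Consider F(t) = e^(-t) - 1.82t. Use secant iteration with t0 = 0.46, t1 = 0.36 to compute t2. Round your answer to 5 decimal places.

F(0.46) = -0.2059164, F(0.36) = 0.0424763
t2 = 0.3600000 − 0.0424763·(0.3600000 − 0.4600000) / (0.0424763 − (-0.2059164)) = 0.3600000 − (-0.0042476)/(0.2483927) = 0.3771005

0.37710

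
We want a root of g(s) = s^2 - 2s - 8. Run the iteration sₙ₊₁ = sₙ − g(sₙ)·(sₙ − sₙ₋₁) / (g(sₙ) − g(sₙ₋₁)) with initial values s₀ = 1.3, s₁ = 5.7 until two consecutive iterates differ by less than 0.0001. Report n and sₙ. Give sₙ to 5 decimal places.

n = 7, sₙ = 4.00000

g(1.3) = -8.9100000, g(5.7) = 13.0900000
s₂ = 5.7000000 − 13.0900000·(4.4000000)/(22.0000000) = 3.0820000;  |Δ| = 2.6180000
g(3.0820000) = -4.6652760
s₃ = 3.0820000 − (-4.6652760)·(-2.6180000)/(-17.7552760) = 3.7698909;  |Δ| = 0.6878909
g(3.7698909) = -1.3277045
s₄ = 3.7698909 − (-1.3277045)·(0.6878909)/(3.3375715) = 4.0435377;  |Δ| = 0.2736468
g(4.0435377) = 0.2631217
s₅ = 4.0435377 − 0.2631217·(0.2736468)/(1.5908262) = 3.9982767;  |Δ| = 0.0452610
g(3.9982767) = -0.0103370
s₆ = 3.9982767 − (-0.0103370)·(-0.0452610)/(-0.2734587) = 3.9999876;  |Δ| = 0.0017109
g(3.9999876) = -0.0000745
s₇ = 3.9999876 − (-0.0000745)·(0.0017109)/(0.0102625) = 4.0000000;  |Δ| = 0.0000124
|s₇ − s₆| = 0.0000124 < 0.0001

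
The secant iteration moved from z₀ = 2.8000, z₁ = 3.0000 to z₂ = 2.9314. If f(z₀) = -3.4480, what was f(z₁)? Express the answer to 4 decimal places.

The secant line through (2.8000, -3.4480) and (3.0000, f(z₁)) crosses zero at z₂ = 2.9314.
So (2.8000, -3.4480), (3.0000, f(z₁)), (2.9314, 0) are collinear:
f(z₁) = -3.4480 · (3.0000 − 2.9314) / (2.8000 − 2.9314) = -3.4480 · (0.068600)/(-0.131400) = 1.800097

1.8001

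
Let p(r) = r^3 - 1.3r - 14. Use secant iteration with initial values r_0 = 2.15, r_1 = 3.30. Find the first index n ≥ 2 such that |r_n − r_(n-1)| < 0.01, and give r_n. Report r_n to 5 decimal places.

n = 5, r_n = 2.58961

p(2.15) = -6.8566250, p(3.30) = 17.6470000
r_2 = 3.3000000 − 17.6470000·(1.1500000)/(24.5036250) = 2.4717940;  |Δ| = 0.8282060
p(2.4717940) = -2.1112508
r_3 = 2.4717940 − (-2.1112508)·(-0.8282060)/(-19.7582508) = 2.5602912;  |Δ| = 0.0884972
p(2.5602912) = -0.5454365
r_4 = 2.5602912 − (-0.5454365)·(0.0884972)/(1.5658143) = 2.5911184;  |Δ| = 0.0308272
p(2.5911184) = 0.0280415
r_5 = 2.5911184 − 0.0280415·(0.0308272)/(0.5734780) = 2.5896110;  |Δ| = 0.0015074
|r_5 − r_4| = 0.0015074 < 0.01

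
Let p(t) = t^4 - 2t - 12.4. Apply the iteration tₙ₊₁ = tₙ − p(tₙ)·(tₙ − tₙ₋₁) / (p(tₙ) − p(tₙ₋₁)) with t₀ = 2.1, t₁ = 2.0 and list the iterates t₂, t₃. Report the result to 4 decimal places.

2.0123, 2.0132

p(2.1) = 2.848100, p(2.0) = -0.400000
t₂ = 2.000000 − (-0.400000)·(2.000000 − 2.100000) / (-0.400000 − 2.848100) = 2.000000 − (0.040000)/(-3.248100) = 2.012315
p(2.012315) = -0.026899
t₃ = 2.012315 − (-0.026899)·(2.012315 − 2.000000) / (-0.026899 − (-0.400000)) = 2.012315 − (-0.000331)/(0.373101) = 2.013203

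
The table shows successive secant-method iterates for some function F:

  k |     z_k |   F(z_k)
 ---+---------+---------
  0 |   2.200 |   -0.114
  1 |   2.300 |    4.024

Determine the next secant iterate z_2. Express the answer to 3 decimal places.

2.203

z_2 = 2.300 − 4.024·(2.300 − 2.200) / (4.024 − (-0.114))
   = 2.300 − (0.40240)/(4.13800) = 2.20275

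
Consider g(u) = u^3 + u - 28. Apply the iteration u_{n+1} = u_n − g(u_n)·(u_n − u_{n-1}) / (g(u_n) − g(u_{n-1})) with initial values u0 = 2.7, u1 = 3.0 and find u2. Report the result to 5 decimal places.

g(2.7) = -5.6170000, g(3.0) = 2.0000000
u2 = 3.0000000 − 2.0000000·(3.0000000 − 2.7000000) / (2.0000000 − (-5.6170000)) = 3.0000000 − (0.6000000)/(7.6170000) = 2.9212288

2.92123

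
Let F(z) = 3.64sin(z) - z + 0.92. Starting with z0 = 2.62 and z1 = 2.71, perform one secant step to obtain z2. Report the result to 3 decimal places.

F(2.62) = 0.11367, F(2.71) = -0.26732
z2 = 2.71000 − (-0.26732)·(2.71000 − 2.62000) / (-0.26732 − 0.11367) = 2.71000 − (-0.02406)/(-0.38100) = 2.64685

2.647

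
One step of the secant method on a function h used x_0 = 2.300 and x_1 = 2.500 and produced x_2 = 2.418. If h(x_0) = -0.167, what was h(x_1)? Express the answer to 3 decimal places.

0.116

The secant line through (2.300, -0.167) and (2.500, h(x_1)) crosses zero at x_2 = 2.418.
So (2.300, -0.167), (2.500, h(x_1)), (2.418, 0) are collinear:
h(x_1) = -0.167 · (2.500 − 2.418) / (2.300 − 2.418) = -0.167 · (0.08200)/(-0.11800) = 0.11605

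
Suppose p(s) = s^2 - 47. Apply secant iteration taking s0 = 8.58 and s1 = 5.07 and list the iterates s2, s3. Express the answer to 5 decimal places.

p(8.58) = 26.6164000, p(5.07) = -21.2951000
s2 = 5.0700000 − (-21.2951000)·(5.0700000 − 8.5800000) / (-21.2951000 − 26.6164000) = 5.0700000 − (74.7458010)/(-47.9115000) = 6.6300806
p(6.6300806) = -3.0420314
s3 = 6.6300806 − (-3.0420314)·(6.6300806 − 5.0700000) / (-3.0420314 − (-21.2951000)) = 6.6300806 − (-4.7458142)/(18.2530686) = 6.8900815

6.63008, 6.89008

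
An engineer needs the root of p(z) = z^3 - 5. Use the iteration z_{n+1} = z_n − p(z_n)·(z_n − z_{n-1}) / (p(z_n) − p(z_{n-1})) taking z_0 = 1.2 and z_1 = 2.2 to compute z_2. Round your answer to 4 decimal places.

1.5668

p(1.2) = -3.272000, p(2.2) = 5.648000
z_2 = 2.200000 − 5.648000·(2.200000 − 1.200000) / (5.648000 − (-3.272000)) = 2.200000 − (5.648000)/(8.920000) = 1.566816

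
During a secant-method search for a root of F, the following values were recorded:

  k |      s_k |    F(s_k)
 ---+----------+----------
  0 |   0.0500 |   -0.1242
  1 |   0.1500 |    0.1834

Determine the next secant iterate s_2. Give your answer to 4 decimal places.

s_2 = 0.1500 − 0.1834·(0.1500 − 0.0500) / (0.1834 − (-0.1242))
   = 0.1500 − (0.018340)/(0.307600) = 0.090377

0.0904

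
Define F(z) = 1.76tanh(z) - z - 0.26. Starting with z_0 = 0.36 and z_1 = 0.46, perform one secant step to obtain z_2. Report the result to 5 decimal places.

0.38516

F(0.36) = -0.0124233, F(0.46) = 0.0369482
z_2 = 0.4600000 − 0.0369482·(0.4600000 − 0.3600000) / (0.0369482 − (-0.0124233)) = 0.4600000 − (0.0036948)/(0.0493715) = 0.3851629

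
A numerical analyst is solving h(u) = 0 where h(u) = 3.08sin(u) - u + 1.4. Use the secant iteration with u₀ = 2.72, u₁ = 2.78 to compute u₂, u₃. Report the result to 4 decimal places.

h(2.72) = -0.059620, h(2.78) = -0.290406
u₂ = 2.780000 − (-0.290406)·(2.780000 − 2.720000) / (-0.290406 − (-0.059620)) = 2.780000 − (-0.017424)/(-0.230785) = 2.704500
h(2.704500) = -0.000713
u₃ = 2.704500 − (-0.000713)·(2.704500 − 2.780000) / (-0.000713 − (-0.290406)) = 2.704500 − (0.000054)/(0.289693) = 2.704314

2.7045, 2.7043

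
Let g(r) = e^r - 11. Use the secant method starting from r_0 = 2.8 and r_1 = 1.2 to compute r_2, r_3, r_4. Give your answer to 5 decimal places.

2.13625, 2.59685, 2.37171

g(2.8) = 5.4446468, g(1.2) = -7.6798831
r_2 = 1.2000000 − (-7.6798831)·(1.2000000 − 2.8000000) / (-7.6798831 − 5.4446468) = 1.2000000 − (12.2878129)/(-13.1245298) = 2.1362479
g(2.1362479) = -2.5323937
r_3 = 2.1362479 − (-2.5323937)·(2.1362479 − 1.2000000) / (-2.5323937 − (-7.6798831)) = 2.1362479 − (-2.3709482)/(5.1474893) = 2.5968507
g(2.5968507) = 2.4214033
r_4 = 2.5968507 − 2.4214033·(2.5968507 − 2.1362479) / (2.4214033 − (-2.5323937)) = 2.5968507 − (1.1153052)/(4.9537970) = 2.3717092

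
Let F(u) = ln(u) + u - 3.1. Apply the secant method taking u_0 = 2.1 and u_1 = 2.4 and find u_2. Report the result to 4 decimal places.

F(2.1) = -0.258063, F(2.4) = 0.175469
u_2 = 2.400000 − 0.175469·(2.400000 − 2.100000) / (0.175469 − (-0.258063)) = 2.400000 − (0.052641)/(0.433531) = 2.278577

2.2786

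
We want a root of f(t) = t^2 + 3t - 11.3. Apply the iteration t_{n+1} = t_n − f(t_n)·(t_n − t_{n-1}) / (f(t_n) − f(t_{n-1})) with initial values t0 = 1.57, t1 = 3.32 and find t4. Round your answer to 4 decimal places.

f(1.57) = -4.125100, f(3.32) = 9.682400
t2 = 3.320000 − 9.682400·(3.320000 − 1.570000) / (9.682400 − (-4.125100)) = 3.320000 − (16.944200)/(13.807500) = 2.092826
f(2.092826) = -0.641599
t3 = 2.092826 − (-0.641599)·(2.092826 − 3.320000) / (-0.641599 − 9.682400) = 2.092826 − (0.787353)/(-10.323999) = 2.169091
f(2.169091) = -0.087773
t4 = 2.169091 − (-0.087773)·(2.169091 − 2.092826) / (-0.087773 − (-0.641599)) = 2.169091 − (-0.006694)/(0.553825) = 2.181178

2.1812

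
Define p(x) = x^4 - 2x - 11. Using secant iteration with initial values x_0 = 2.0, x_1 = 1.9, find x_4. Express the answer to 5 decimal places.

1.96574

p(2.0) = 1.0000000, p(1.9) = -1.7679000
x_2 = 1.9000000 − (-1.7679000)·(1.9000000 − 2.0000000) / (-1.7679000 − 1.0000000) = 1.9000000 − (0.1767900)/(-2.7679000) = 1.9638715
p(1.9638715) = -0.0529033
x_3 = 1.9638715 − (-0.0529033)·(1.9638715 − 1.9000000) / (-0.0529033 − (-1.7679000)) = 1.9638715 − (-0.0033790)/(1.7149967) = 1.9658418
p(1.9658418) = 0.0029394
x_4 = 1.9658418 − 0.0029394·(1.9658418 − 1.9638715) / (0.0029394 − (-0.0529033)) = 1.9658418 − (0.0000058)/(0.0558427) = 1.9657381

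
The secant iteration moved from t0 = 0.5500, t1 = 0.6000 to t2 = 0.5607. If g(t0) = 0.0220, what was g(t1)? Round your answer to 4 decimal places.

-0.0808

The secant line through (0.5500, 0.0220) and (0.6000, g(t1)) crosses zero at t2 = 0.5607.
So (0.5500, 0.0220), (0.6000, g(t1)), (0.5607, 0) are collinear:
g(t1) = 0.0220 · (0.6000 − 0.5607) / (0.5500 − 0.5607) = 0.0220 · (0.039300)/(-0.010700) = -0.080804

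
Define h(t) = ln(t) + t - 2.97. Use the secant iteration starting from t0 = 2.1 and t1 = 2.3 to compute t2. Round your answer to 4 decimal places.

2.1880

h(2.1) = -0.128063, h(2.3) = 0.162909
t2 = 2.300000 − 0.162909·(2.300000 − 2.100000) / (0.162909 − (-0.128063)) = 2.300000 − (0.032582)/(0.290972) = 2.188024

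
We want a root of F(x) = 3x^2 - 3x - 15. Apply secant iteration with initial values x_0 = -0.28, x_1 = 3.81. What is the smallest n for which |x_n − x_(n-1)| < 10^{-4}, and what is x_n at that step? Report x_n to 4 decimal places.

n = 8, x_n = 2.7913

F(-0.28) = -13.924800, F(3.81) = 17.118300
x_2 = 3.810000 − 17.118300·(4.090000)/(31.043100) = 1.554625;  |Δ| = 2.255375
F(1.554625) = -12.413301
x_3 = 1.554625 − (-12.413301)·(-2.255375)/(-29.531601) = 2.502648;  |Δ| = 0.948024
F(2.502648) = -3.718201
x_4 = 2.502648 − (-3.718201)·(0.948024)/(8.695100) = 2.908042;  |Δ| = 0.405394
F(2.908042) = 1.646003
x_5 = 2.908042 − 1.646003·(0.405394)/(5.364204) = 2.783647;  |Δ| = 0.124395
F(2.783647) = -0.104865
x_6 = 2.783647 − (-0.104865)·(-0.124395)/(-1.750868) = 2.791098;  |Δ| = 0.007450
F(2.791098) = -0.002614
x_7 = 2.791098 − (-0.002614)·(0.007450)/(0.102251) = 2.791288;  |Δ| = 0.000190
F(2.791288) = 0.000004
x_8 = 2.791288 − 0.000004·(0.000190)/(0.002618) = 2.791288;  |Δ| = 0.000000
|x_8 − x_7| = 0.000000 < 10^{-4}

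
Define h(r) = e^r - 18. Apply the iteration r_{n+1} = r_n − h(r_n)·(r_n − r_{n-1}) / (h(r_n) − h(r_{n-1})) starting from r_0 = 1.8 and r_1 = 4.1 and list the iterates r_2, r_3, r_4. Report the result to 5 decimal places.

2.30627, 2.59022, 2.99233

h(1.8) = -11.9503525, h(4.1) = 42.3402876
r_2 = 4.1000000 − 42.3402876·(4.1000000 − 1.8000000) / (42.3402876 − (-11.9503525)) = 4.1000000 − (97.3826615)/(54.2906401) = 2.3062716
h(2.3062716) = -7.9630666
r_3 = 2.3062716 − (-7.9630666)·(2.3062716 − 4.1000000) / (-7.9630666 − 42.3402876) = 2.3062716 − (14.2835785)/(-50.3033542) = 2.5902205
h(2.5902205) = -4.6672894
r_4 = 2.5902205 − (-4.6672894)·(2.5902205 − 2.3062716) / (-4.6672894 − (-7.9630666)) = 2.5902205 − (-1.3252714)/(3.2957772) = 2.9923324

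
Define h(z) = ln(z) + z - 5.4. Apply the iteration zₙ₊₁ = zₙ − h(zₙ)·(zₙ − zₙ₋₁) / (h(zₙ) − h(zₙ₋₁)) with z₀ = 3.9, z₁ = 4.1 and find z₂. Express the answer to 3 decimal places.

4.011

h(3.9) = -0.13902, h(4.1) = 0.11099
z₂ = 4.10000 − 0.11099·(4.10000 − 3.90000) / (0.11099 − (-0.13902)) = 4.10000 − (0.02220)/(0.25001) = 4.01121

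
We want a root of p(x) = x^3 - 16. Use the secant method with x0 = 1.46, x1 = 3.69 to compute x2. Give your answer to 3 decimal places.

p(1.46) = -12.88786, p(3.69) = 34.24341
x2 = 3.69000 − 34.24341·(3.69000 − 1.46000) / (34.24341 − (-12.88786)) = 3.69000 − (76.36280)/(47.13127) = 2.06978

2.070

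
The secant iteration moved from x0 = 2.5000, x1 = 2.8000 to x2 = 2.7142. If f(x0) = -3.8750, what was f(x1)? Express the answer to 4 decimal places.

1.5522

The secant line through (2.5000, -3.8750) and (2.8000, f(x1)) crosses zero at x2 = 2.7142.
So (2.5000, -3.8750), (2.8000, f(x1)), (2.7142, 0) are collinear:
f(x1) = -3.8750 · (2.8000 − 2.7142) / (2.5000 − 2.7142) = -3.8750 · (0.085800)/(-0.214200) = 1.552171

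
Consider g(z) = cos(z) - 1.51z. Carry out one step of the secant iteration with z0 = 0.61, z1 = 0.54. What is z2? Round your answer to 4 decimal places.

g(0.61) = -0.101452, g(0.54) = 0.042309
z2 = 0.540000 − 0.042309·(0.540000 − 0.610000) / (0.042309 − (-0.101452)) = 0.540000 − (-0.002962)/(0.143761) = 0.560601

0.5606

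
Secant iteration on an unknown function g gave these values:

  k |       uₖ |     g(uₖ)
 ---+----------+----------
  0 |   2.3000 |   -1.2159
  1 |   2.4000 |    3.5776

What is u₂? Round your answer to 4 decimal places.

2.3254

u₂ = 2.4000 − 3.5776·(2.4000 − 2.3000) / (3.5776 − (-1.2159))
   = 2.4000 − (0.357760)/(4.793500) = 2.325366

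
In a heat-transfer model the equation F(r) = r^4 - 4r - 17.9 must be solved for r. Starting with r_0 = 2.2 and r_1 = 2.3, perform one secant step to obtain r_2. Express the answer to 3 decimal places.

F(2.2) = -3.27440, F(2.3) = 0.88410
r_2 = 2.30000 − 0.88410·(2.30000 − 2.20000) / (0.88410 − (-3.27440)) = 2.30000 − (0.08841)/(4.15850) = 2.27874

2.279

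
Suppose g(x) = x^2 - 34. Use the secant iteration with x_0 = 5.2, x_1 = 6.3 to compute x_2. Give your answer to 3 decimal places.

g(5.2) = -6.96000, g(6.3) = 5.69000
x_2 = 6.30000 − 5.69000·(6.30000 − 5.20000) / (5.69000 − (-6.96000)) = 6.30000 − (6.25900)/(12.65000) = 5.80522

5.805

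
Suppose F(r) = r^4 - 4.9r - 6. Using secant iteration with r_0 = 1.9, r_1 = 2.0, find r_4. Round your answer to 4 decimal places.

1.9926

F(1.9) = -2.277900, F(2.0) = 0.200000
r_2 = 2.000000 − 0.200000·(2.000000 − 1.900000) / (0.200000 − (-2.277900)) = 2.000000 − (0.020000)/(2.477900) = 1.991929
F(1.991929) = -0.017174
r_3 = 1.991929 − (-0.017174)·(1.991929 − 2.000000) / (-0.017174 − 0.200000) = 1.991929 − (0.000139)/(-0.217174) = 1.992567
F(1.992567) = -0.000113
r_4 = 1.992567 − (-0.000113)·(1.992567 − 1.991929) / (-0.000113 − (-0.017174)) = 1.992567 − (0.000000)/(0.017061) = 1.992571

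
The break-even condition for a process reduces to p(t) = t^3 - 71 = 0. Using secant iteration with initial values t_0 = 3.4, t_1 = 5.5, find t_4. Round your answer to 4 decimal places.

p(3.4) = -31.696000, p(5.5) = 95.375000
t_2 = 5.500000 − 95.375000·(5.500000 − 3.400000) / (95.375000 − (-31.696000)) = 5.500000 − (200.287500)/(127.071000) = 3.923814
p(3.923814) = -10.587707
t_3 = 3.923814 − (-10.587707)·(3.923814 − 5.500000) / (-10.587707 − 95.375000) = 3.923814 − (16.688193)/(-105.962707) = 4.081305
p(4.081305) = -3.017475
t_4 = 4.081305 − (-3.017475)·(4.081305 − 3.923814) / (-3.017475 − (-10.587707)) = 4.081305 − (-0.475226)/(7.570233) = 4.144081

4.1441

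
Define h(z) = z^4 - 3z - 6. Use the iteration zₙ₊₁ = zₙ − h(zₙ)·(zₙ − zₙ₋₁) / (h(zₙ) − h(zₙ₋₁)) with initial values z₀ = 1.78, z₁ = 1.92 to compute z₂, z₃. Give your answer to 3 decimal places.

1.838, 1.842

h(1.78) = -1.30124, h(1.92) = 1.82954
z₂ = 1.92000 − 1.82954·(1.92000 − 1.78000) / (1.82954 − (-1.30124)) = 1.92000 − (0.25614)/(3.13079) = 1.83819
h(1.83819) = -0.09736
z₃ = 1.83819 − (-0.09736)·(1.83819 − 1.92000) / (-0.09736 − 1.82954) = 1.83819 − (0.00797)/(-1.92691) = 1.84232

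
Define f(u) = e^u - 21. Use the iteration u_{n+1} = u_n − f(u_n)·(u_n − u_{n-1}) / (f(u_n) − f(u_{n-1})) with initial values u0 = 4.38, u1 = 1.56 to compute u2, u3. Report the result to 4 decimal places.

2.1700, 4.0371

f(4.38) = 58.838033, f(1.56) = -16.241179
u2 = 1.560000 − (-16.241179)·(1.560000 − 4.380000) / (-16.241179 − 58.838033) = 1.560000 − (45.800124)/(-75.079212) = 2.170024
f(2.170024) = -12.241505
u3 = 2.170024 − (-12.241505)·(2.170024 − 1.560000) / (-12.241505 − (-16.241179)) = 2.170024 − (-7.467613)/(3.999673) = 4.037080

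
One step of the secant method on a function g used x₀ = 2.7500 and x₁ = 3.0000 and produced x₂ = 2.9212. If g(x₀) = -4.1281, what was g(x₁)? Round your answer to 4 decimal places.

1.9001

The secant line through (2.7500, -4.1281) and (3.0000, g(x₁)) crosses zero at x₂ = 2.9212.
So (2.7500, -4.1281), (3.0000, g(x₁)), (2.9212, 0) are collinear:
g(x₁) = -4.1281 · (3.0000 − 2.9212) / (2.7500 − 2.9212) = -4.1281 · (0.078800)/(-0.171200) = 1.900083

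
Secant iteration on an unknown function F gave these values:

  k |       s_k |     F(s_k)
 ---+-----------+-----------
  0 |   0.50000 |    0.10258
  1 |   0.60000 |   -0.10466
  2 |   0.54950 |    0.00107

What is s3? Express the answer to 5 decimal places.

0.55001

s3 = 0.54950 − 0.00107·(0.54950 − 0.60000) / (0.00107 − (-0.10466))
   = 0.54950 − (-0.0000540)/(0.1057300) = 0.5500111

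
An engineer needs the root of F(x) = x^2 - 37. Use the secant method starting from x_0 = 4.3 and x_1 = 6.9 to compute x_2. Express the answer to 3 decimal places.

F(4.3) = -18.51000, F(6.9) = 10.61000
x_2 = 6.90000 − 10.61000·(6.90000 − 4.30000) / (10.61000 − (-18.51000)) = 6.90000 − (27.58600)/(29.12000) = 5.95268

5.953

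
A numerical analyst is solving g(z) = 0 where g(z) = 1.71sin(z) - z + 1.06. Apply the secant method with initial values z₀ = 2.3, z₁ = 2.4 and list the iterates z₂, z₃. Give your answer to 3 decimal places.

g(2.3) = 0.03516, g(2.4) = -0.18496
z₂ = 2.40000 − (-0.18496)·(2.40000 − 2.30000) / (-0.18496 − 0.03516) = 2.40000 − (-0.01850)/(-0.22011) = 2.31597
g(2.31597) = 0.00083
z₃ = 2.31597 − 0.00083·(2.31597 − 2.40000) / (0.00083 − (-0.18496)) = 2.31597 − (-0.00007)/(0.18578) = 2.31634

2.316, 2.316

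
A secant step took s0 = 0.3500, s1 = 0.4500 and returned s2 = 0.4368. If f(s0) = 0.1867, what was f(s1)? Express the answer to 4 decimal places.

The secant line through (0.3500, 0.1867) and (0.4500, f(s1)) crosses zero at s2 = 0.4368.
So (0.3500, 0.1867), (0.4500, f(s1)), (0.4368, 0) are collinear:
f(s1) = 0.1867 · (0.4500 − 0.4368) / (0.3500 − 0.4368) = 0.1867 · (0.013200)/(-0.086800) = -0.028392

-0.0284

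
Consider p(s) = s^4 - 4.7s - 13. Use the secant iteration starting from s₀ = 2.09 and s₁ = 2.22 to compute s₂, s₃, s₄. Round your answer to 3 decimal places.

p(2.09) = -3.74270, p(2.22) = 0.85513
s₂ = 2.22000 − 0.85513·(2.22000 − 2.09000) / (0.85513 − (-3.74270)) = 2.22000 − (0.11117)/(4.59783) = 2.19582
p(2.19582) = -0.07221
s₃ = 2.19582 − (-0.07221)·(2.19582 − 2.22000) / (-0.07221 − 0.85513) = 2.19582 − (0.00175)/(-0.92733) = 2.19770
p(2.19770) = -0.00122
s₄ = 2.19770 − (-0.00122)·(2.19770 − 2.19582) / (-0.00122 − (-0.07221)) = 2.19770 − (0.00000)/(0.07098) = 2.19774

2.196, 2.198, 2.198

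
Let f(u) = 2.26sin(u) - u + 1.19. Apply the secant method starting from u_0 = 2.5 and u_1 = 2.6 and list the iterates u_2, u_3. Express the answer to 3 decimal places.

2.515, 2.515

f(2.5) = 0.04255, f(2.6) = -0.24497
u_2 = 2.60000 − (-0.24497)·(2.60000 − 2.50000) / (-0.24497 − 0.04255) = 2.60000 − (-0.02450)/(-0.28751) = 2.51480
f(2.51480) = 0.00081
u_3 = 2.51480 − 0.00081·(2.51480 − 2.60000) / (0.00081 − (-0.24497)) = 2.51480 − (-0.00007)/(0.24578) = 2.51508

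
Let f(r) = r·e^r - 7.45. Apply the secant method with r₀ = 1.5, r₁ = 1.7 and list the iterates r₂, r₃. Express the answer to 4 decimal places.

f(1.5) = -0.727466, f(1.7) = 1.855711
r₂ = 1.700000 − 1.855711·(1.700000 − 1.500000) / (1.855711 − (-0.727466)) = 1.700000 − (0.371142)/(2.583177) = 1.556323
f(1.556323) = -0.070915
r₃ = 1.556323 − (-0.070915)·(1.556323 − 1.700000) / (-0.070915 − 1.855711) = 1.556323 − (0.010189)/(-1.926626) = 1.561612

1.5563, 1.5616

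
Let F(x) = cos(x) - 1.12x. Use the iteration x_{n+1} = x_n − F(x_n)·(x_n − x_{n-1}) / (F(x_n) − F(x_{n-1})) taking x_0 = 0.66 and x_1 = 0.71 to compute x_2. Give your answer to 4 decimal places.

0.6890

F(0.66) = 0.050792, F(0.71) = -0.036838
x_2 = 0.710000 − (-0.036838)·(0.710000 − 0.660000) / (-0.036838 − 0.050792) = 0.710000 − (-0.001842)/(-0.087630) = 0.688981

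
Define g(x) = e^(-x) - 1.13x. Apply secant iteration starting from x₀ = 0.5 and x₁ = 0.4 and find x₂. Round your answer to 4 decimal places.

g(0.5) = 0.041531, g(0.4) = 0.218320
x₂ = 0.400000 − 0.218320·(0.400000 − 0.500000) / (0.218320 − 0.041531) = 0.400000 − (-0.021832)/(0.176789) = 0.523492

0.5235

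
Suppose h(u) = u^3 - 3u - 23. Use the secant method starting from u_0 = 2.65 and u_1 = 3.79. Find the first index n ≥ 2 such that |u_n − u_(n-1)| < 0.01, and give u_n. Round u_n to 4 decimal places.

n = 5, u_n = 3.1939

h(2.65) = -12.340375, h(3.79) = 20.069939
u_2 = 3.790000 − 20.069939·(1.140000)/(32.410314) = 3.084060;  |Δ| = 0.705940
h(3.084060) = -2.918366
u_3 = 3.084060 − (-2.918366)·(-0.705940)/(-22.988305) = 3.173679;  |Δ| = 0.089619
h(3.173679) = -0.554978
u_4 = 3.173679 − (-0.554978)·(0.089619)/(2.363388) = 3.194724;  |Δ| = 0.021045
h(3.194724) = 0.022014
u_5 = 3.194724 − 0.022014·(0.021045)/(0.576991) = 3.193921;  |Δ| = 0.000803
|u_5 − u_4| = 0.000803 < 0.01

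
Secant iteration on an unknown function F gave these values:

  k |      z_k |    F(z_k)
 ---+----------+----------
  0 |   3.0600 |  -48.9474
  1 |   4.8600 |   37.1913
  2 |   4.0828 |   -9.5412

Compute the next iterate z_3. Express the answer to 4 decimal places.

z_3 = 4.0828 − (-9.5412)·(4.0828 − 4.8600) / (-9.5412 − 37.1913)
   = 4.0828 − (7.415421)/(-46.732500) = 4.241478

4.2415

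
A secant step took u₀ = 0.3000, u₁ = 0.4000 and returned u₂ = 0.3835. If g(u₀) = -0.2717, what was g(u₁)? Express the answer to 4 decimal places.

The secant line through (0.3000, -0.2717) and (0.4000, g(u₁)) crosses zero at u₂ = 0.3835.
So (0.3000, -0.2717), (0.4000, g(u₁)), (0.3835, 0) are collinear:
g(u₁) = -0.2717 · (0.4000 − 0.3835) / (0.3000 − 0.3835) = -0.2717 · (0.016500)/(-0.083500) = 0.053689

0.0537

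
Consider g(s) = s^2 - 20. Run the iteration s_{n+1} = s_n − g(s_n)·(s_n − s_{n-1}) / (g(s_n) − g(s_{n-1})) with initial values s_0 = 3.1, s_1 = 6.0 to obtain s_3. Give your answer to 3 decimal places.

g(3.1) = -10.39000, g(6.0) = 16.00000
s_2 = 6.00000 − 16.00000·(6.00000 − 3.10000) / (16.00000 − (-10.39000)) = 6.00000 − (46.40000)/(26.39000) = 4.24176
g(4.24176) = -2.00749
s_3 = 4.24176 − (-2.00749)·(4.24176 − 6.00000) / (-2.00749 − 16.00000) = 4.24176 − (3.52965)/(-18.00749) = 4.43777

4.438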